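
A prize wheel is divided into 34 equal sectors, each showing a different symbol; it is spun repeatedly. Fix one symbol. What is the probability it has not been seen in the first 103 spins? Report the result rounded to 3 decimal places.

0.046

Each spin misses the fixed symbol with probability (34-1)/34 = 33/34, independently.
P(still missing after 103) = (33/34)^103 = 0.0462.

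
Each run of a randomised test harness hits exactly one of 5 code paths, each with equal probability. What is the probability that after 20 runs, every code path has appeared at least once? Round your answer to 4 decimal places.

0.9427

Let A_i be the event that code path i is missing after 20 runs. By inclusion–exclusion on the A_i,
P(all seen) = Σ_{j=0}^{5} (-1)^j C(5,j)((5-j)/5)^20
= 1.00000 - 0.05765 + 0.00037 - 0.00000 + 0.00000 - 0.00000
= 0.94272.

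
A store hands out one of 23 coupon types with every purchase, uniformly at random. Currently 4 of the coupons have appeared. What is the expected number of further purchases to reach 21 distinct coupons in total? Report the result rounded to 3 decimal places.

From k distinct to k+1 distinct takes on average 23/(23-k) purchases.
Sum over k = 4,...,20: E = 23/19 + 23/18 + 23/17 + ... + 23/4 + 23/3 = 47.0980.

47.098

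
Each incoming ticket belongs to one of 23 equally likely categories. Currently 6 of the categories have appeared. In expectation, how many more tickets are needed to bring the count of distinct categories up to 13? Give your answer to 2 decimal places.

11.74

The wait to go from k to k+1 distinct categories is geometric with mean 23/(23-k).
Sum over k = 6,...,12: E = 23/17 + 23/16 + 23/15 + ... + 23/12 + 23/11 = 11.743.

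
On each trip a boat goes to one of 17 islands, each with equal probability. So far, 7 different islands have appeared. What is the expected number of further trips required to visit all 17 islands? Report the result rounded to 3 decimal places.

49.792

From k distinct to k+1 distinct takes on average 17/(17-k) trips.
Sum over k = 7,...,16: E = 17/10 + 17/9 + 17/8 + ... + 17/2 + 17/1 = 49.7925.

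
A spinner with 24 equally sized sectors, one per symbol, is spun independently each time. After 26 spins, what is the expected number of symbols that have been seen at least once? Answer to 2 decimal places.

For each symbol, P(seen in 26 spins) = 1 - (23/24)^26 = 0.669.
By linearity of expectation, E[distinct seen] = 24·(1 - (23/24)^26) = 16.063.

16.06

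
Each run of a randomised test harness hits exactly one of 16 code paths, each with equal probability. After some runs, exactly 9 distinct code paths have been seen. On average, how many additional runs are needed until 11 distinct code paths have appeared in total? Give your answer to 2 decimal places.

With k distinct code paths already seen, the next new one takes an expected 16/(16-k) runs.
Sum over k = 9,...,10: E = 16/7 + 16/6 = 4.952.

4.95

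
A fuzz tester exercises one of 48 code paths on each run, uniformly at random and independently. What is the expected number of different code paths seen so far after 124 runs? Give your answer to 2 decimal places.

44.47

For each code path, P(seen in 124 runs) = 1 - (47/48)^124 = 0.927.
By linearity of expectation, E[distinct seen] = 48·(1 - (47/48)^124) = 44.473.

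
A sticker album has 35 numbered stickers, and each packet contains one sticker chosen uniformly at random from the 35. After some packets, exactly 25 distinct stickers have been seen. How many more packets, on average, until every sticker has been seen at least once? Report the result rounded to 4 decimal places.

From k distinct to k+1 distinct takes on average 35/(35-k) packets.
Sum over k = 25,...,34: E = 35/10 + 35/9 + 35/8 + ... + 35/2 + 35/1 = 102.51389.

102.5139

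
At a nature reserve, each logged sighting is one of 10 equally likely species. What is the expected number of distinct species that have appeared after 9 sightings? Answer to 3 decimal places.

6.126

For each species, P(seen in 9 sightings) = 1 - (9/10)^9 = 0.6126.
By linearity of expectation, E[distinct seen] = 10·(1 - (9/10)^9) = 6.1258.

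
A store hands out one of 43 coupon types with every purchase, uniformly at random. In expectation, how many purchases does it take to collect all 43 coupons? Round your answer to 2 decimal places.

The wait to go from k to k+1 distinct coupons is geometric with mean 43/(43-k).
E[T] = 43/43 + 43/42 + 43/41 + ... + 43/2 + 43/1 = 43·H_{43}.
H_{43} = 4.350, so E[T] = 187.050.

187.05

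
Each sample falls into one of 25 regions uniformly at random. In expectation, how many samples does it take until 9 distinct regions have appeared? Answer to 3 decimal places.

With k distinct regions already seen, the next new one arrives after an expected 25/(25-k) samples.
Sum over k = 0,...,8: E = 25/25 + 25/24 + 25/23 + ... + 25/18 + 25/17 = 10.8807.

10.881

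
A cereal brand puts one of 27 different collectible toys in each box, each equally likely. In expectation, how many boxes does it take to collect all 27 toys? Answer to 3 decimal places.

Split into phases: going from k distinct to k+1 distinct takes on average 27/(27-k) boxes.
E[T] = 27/27 + 27/26 + 27/25 + ... + 27/2 + 27/1 = 27·H_{27}.
H_{27} = 3.8915, so E[T] = 105.0693.

105.069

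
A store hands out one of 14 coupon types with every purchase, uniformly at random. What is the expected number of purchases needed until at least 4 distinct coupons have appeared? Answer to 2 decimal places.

4.52

With k distinct coupons already seen, the next new one arrives after an expected 14/(14-k) purchases.
Sum over k = 0,...,3: E = 14/14 + 14/13 + 14/12 + 14/11 = 4.516.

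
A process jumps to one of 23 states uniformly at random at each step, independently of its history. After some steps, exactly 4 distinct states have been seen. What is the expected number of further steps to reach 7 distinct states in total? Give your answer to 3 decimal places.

3.841

From k distinct to k+1 distinct takes on average 23/(23-k) steps.
Sum over k = 4,...,6: E = 23/19 + 23/18 + 23/17 = 3.8412.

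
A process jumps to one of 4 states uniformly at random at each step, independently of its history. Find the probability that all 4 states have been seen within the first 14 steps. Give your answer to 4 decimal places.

By inclusion–exclusion over which states are missing,
P(all seen) = Σ_{j=0}^{4} (-1)^j C(4,j)((4-j)/4)^14
= 1.00000 - 0.07127 + 0.00037 - 0.00000 + 0.00000
= 0.92909.

0.9291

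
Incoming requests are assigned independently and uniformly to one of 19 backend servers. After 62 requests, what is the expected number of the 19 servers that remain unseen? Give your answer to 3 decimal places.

For each server, P(unseen after 62) = (18/19)^62 = 0.0350.
By linearity of expectation, E[unseen] = 19·(18/19)^62 = 0.6652.

0.665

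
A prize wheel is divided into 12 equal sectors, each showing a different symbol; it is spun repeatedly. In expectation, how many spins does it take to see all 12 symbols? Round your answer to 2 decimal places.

Split into phases: going from k distinct to k+1 distinct takes on average 12/(12-k) spins.
E[T] = 12/12 + 12/11 + 12/10 + ... + 12/2 + 12/1 = 12·H_{12}.
H_{12} = 3.103, so E[T] = 37.239.

37.24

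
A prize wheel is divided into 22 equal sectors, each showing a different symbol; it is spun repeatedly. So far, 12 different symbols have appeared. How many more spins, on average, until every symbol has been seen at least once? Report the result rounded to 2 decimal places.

64.44

The wait to go from k to k+1 distinct symbols is geometric with mean 22/(22-k).
Sum over k = 12,...,21: E = 22/10 + 22/9 + 22/8 + ... + 22/2 + 22/1 = 64.437.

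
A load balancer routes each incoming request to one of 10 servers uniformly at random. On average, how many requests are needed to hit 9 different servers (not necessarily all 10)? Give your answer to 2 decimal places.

19.29

With k distinct servers already seen, the next new one arrives after an expected 10/(10-k) requests.
Sum over k = 0,...,8: E = 10/10 + 10/9 + 10/8 + ... + 10/3 + 10/2 = 19.290.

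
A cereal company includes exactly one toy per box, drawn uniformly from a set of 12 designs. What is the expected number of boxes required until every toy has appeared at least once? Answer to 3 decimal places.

37.239

Split into phases: going from k distinct to k+1 distinct takes on average 12/(12-k) boxes.
E[T] = 12/12 + 12/11 + 12/10 + ... + 12/2 + 12/1 = 12·H_{12}.
H_{12} = 3.1032, so E[T] = 37.2385.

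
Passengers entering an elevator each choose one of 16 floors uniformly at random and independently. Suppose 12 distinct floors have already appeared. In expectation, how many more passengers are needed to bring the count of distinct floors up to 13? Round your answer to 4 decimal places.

From k distinct to k+1 distinct takes on average 16/(16-k) passengers.
Only the k = 12 term is needed: E = 16/4 = 4.00000.

4.0000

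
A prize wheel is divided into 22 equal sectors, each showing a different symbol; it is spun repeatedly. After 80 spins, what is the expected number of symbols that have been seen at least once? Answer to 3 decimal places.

21.468

For each symbol, P(seen in 80 spins) = 1 - (21/22)^80 = 0.9758.
By linearity of expectation, E[distinct seen] = 22·(1 - (21/22)^80) = 21.4677.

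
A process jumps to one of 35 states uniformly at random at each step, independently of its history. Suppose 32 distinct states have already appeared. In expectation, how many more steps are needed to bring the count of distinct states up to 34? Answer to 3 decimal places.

29.167

From k distinct to k+1 distinct takes on average 35/(35-k) steps.
Sum over k = 32,...,33: E = 35/3 + 35/2 = 29.1667.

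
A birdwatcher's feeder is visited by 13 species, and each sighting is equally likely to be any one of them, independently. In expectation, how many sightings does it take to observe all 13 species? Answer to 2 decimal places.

41.34

The wait to go from k to k+1 distinct species is geometric with mean 13/(13-k).
E[T] = 13/13 + 13/12 + 13/11 + ... + 13/2 + 13/1 = 13·H_{13}.
H_{13} = 3.180, so E[T] = 41.342.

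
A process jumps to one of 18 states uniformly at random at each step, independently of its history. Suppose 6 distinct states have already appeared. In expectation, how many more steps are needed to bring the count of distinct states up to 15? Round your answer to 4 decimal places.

22.8578

The wait to go from k to k+1 distinct states is geometric with mean 18/(18-k).
Sum over k = 6,...,14: E = 18/12 + 18/11 + 18/10 + ... + 18/5 + 18/4 = 22.85779.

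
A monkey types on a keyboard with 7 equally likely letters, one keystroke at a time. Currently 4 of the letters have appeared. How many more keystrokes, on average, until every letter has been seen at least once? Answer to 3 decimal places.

12.833

From k distinct to k+1 distinct takes on average 7/(7-k) keystrokes.
Sum over k = 4,...,6: E = 7/3 + 7/2 + 7/1 = 12.8333.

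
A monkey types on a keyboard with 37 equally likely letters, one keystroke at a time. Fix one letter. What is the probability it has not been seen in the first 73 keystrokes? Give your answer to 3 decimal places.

Each keystroke misses the fixed letter with probability (37-1)/37 = 36/37, independently.
P(still missing after 73) = (36/37)^73 = 0.1353.

0.135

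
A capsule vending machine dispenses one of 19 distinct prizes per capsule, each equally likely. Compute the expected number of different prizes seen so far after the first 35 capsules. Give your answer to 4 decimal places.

For each prize, P(seen in 35 capsules) = 1 - (18/19)^35 = 0.84928.
By linearity of expectation, E[distinct seen] = 19·(1 - (18/19)^35) = 16.13638.

16.1364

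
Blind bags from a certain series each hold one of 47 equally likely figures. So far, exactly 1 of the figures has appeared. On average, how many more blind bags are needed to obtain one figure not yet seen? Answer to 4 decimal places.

The number of blind bags until the next new figure is geometric with success probability 46/47, so its mean is 47/46.
E = 47/46 = 1.02174.

1.0217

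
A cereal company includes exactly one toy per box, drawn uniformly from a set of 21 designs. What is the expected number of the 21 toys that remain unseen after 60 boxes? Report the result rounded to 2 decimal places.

For each toy, P(unseen after 60) = (20/21)^60 = 0.054.
By linearity of expectation, E[unseen] = 21·(20/21)^60 = 1.124.

1.12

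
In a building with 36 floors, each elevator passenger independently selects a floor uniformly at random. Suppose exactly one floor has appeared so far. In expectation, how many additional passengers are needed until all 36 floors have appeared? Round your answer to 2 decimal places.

With k distinct floors already seen, the next new one takes an expected 36/(36-k) passengers.
Sum over k = 1,...,35: E = 36/35 + 36/34 + 36/33 + ... + 36/2 + 36/1 = 149.284.

149.28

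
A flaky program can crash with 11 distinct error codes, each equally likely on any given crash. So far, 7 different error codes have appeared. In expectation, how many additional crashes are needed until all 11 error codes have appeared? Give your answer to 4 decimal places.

From k distinct to k+1 distinct takes on average 11/(11-k) crashes.
Sum over k = 7,...,10: E = 11/4 + 11/3 + 11/2 + 11/1 = 22.91667.

22.9167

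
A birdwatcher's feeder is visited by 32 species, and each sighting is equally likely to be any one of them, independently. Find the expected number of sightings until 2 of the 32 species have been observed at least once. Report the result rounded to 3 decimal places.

With k distinct species already seen, the next new one arrives after an expected 32/(32-k) sightings.
Sum over k = 0,...,1: E = 32/32 + 32/31 = 2.0323.

2.032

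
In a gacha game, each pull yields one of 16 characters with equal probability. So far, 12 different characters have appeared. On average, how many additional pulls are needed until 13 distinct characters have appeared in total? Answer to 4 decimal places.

With k distinct characters already seen, the next new one takes an expected 16/(16-k) pulls.
Only the k = 12 term is needed: E = 16/4 = 4.00000.

4.0000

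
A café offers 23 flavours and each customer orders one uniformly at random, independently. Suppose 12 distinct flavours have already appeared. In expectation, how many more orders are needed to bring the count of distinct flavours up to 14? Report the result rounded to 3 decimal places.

From k distinct to k+1 distinct takes on average 23/(23-k) orders.
Sum over k = 12,...,13: E = 23/11 + 23/10 = 4.3909.

4.391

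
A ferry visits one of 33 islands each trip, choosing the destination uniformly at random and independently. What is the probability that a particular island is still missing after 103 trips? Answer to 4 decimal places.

0.0420

Each trip misses the fixed island with probability (33-1)/33 = 32/33, independently.
P(still missing after 103) = (32/33)^103 = 0.04203.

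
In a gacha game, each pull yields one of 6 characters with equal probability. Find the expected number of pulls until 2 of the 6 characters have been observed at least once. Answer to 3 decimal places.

Going from k to k+1 distinct takes a geometric number of pulls with mean 6/(6-k).
Sum over k = 0,...,1: E = 6/6 + 6/5 = 2.2000.

2.200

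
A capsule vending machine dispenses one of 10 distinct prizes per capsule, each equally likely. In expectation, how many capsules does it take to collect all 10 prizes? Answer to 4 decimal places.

29.2897

Split into phases: going from k distinct to k+1 distinct takes on average 10/(10-k) capsules.
E[T] = 10/10 + 10/9 + 10/8 + ... + 10/2 + 10/1 = 10·H_{10}.
H_{10} = 2.92897, so E[T] = 29.28968.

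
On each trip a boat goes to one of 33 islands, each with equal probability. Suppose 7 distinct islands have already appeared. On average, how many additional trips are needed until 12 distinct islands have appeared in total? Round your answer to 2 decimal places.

From k distinct to k+1 distinct takes on average 33/(33-k) trips.
Sum over k = 7,...,11: E = 33/26 + 33/25 + 33/24 + 33/23 + 33/22 = 6.899.

6.90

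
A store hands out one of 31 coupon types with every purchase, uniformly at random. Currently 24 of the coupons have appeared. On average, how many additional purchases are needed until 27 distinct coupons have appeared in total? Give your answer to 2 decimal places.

15.80

The wait to go from k to k+1 distinct coupons is geometric with mean 31/(31-k).
Sum over k = 24,...,26: E = 31/7 + 31/6 + 31/5 = 15.795.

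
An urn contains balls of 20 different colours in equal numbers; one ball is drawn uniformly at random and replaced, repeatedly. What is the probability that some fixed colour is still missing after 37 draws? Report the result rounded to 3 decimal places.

0.150

On each draw the fixed colour fails to appear with probability 19/20.
P(still missing after 37) = (19/20)^37 = 0.1499.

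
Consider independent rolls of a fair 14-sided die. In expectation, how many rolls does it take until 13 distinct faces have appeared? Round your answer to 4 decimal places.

Going from k to k+1 distinct takes a geometric number of rolls with mean 14/(14-k).
Sum over k = 0,...,12: E = 14/14 + 14/13 + 14/12 + ... + 14/3 + 14/2 = 31.52187.

31.5219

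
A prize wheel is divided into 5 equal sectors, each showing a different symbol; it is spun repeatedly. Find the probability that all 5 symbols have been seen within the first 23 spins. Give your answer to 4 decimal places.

0.9706

By inclusion–exclusion over which symbols are missing,
P(all seen) = Σ_{j=0}^{5} (-1)^j C(5,j)((5-j)/5)^23
= 1.00000 - 0.02951 + 0.00008 - 0.00000 + 0.00000 - 0.00000
= 0.97056.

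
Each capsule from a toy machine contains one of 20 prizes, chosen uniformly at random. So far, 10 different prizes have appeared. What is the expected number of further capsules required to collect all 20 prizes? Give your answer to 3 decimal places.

58.579

With k distinct prizes already seen, the next new one takes an expected 20/(20-k) capsules.
Sum over k = 10,...,19: E = 20/10 + 20/9 + 20/8 + ... + 20/2 + 20/1 = 58.5794.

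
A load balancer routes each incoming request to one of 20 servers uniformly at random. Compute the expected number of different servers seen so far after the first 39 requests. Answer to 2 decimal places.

17.29

For each server, P(seen in 39 requests) = 1 - (19/20)^39 = 0.865.
By linearity of expectation, E[distinct seen] = 20·(1 - (19/20)^39) = 17.294.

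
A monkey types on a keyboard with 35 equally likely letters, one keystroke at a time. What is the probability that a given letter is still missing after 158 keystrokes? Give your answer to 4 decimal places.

0.0103

On each keystroke the fixed letter fails to appear with probability 34/35.
P(still missing after 158) = (34/35)^158 = 0.01025.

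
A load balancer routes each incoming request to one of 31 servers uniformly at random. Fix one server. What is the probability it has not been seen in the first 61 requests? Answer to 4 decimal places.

0.1353

On each request the fixed server fails to appear with probability 30/31.
P(still missing after 61) = (30/31)^61 = 0.13531.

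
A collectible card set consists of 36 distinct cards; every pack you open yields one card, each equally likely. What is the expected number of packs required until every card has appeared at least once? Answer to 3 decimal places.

Split into phases: going from k distinct to k+1 distinct takes on average 36/(36-k) packs.
E[T] = 36/36 + 36/35 + 36/34 + ... + 36/2 + 36/1 = 36·H_{36}.
H_{36} = 4.1746, so E[T] = 150.2841.

150.284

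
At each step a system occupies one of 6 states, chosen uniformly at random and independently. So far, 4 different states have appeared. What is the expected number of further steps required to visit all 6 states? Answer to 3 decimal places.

The wait to go from k to k+1 distinct states is geometric with mean 6/(6-k).
Sum over k = 4,...,5: E = 6/2 + 6/1 = 9.0000.

9.000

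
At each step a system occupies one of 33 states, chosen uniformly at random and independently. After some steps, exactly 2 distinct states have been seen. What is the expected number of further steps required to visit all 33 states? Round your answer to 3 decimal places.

The wait to go from k to k+1 distinct states is geometric with mean 33/(33-k).
Sum over k = 2,...,32: E = 33/31 + 33/30 + 33/29 + ... + 33/2 + 33/1 = 132.8991.

132.899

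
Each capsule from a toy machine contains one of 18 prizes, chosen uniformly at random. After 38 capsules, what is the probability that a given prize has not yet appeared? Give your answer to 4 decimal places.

0.1139

Each capsule misses the fixed prize with probability (18-1)/18 = 17/18, independently.
P(still missing after 38) = (17/18)^38 = 0.11395.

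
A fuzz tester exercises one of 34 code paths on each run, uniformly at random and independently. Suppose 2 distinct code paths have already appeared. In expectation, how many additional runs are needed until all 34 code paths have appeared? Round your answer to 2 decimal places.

137.99

With k distinct code paths already seen, the next new one takes an expected 34/(34-k) runs.
Sum over k = 2,...,33: E = 34/32 + 34/31 + 34/30 + ... + 34/2 + 34/1 = 137.989.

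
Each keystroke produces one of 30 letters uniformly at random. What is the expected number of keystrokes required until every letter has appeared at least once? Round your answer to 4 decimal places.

119.8496

Split into phases: going from k distinct to k+1 distinct takes on average 30/(30-k) keystrokes.
E[T] = 30/30 + 30/29 + 30/28 + ... + 30/2 + 30/1 = 30·H_{30}.
H_{30} = 3.99499, so E[T] = 119.84961.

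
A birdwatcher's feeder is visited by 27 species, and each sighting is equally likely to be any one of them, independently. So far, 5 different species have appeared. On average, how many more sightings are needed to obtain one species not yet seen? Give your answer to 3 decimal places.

1.227

The number of sightings until the next new species is geometric with success probability 22/27, so its mean is 27/22.
E = 27/22 = 1.2273.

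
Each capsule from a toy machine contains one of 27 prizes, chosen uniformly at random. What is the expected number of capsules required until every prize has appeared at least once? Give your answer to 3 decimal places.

Split into phases: going from k distinct to k+1 distinct takes on average 27/(27-k) capsules.
E[T] = 27/27 + 27/26 + 27/25 + ... + 27/2 + 27/1 = 27·H_{27}.
H_{27} = 3.8915, so E[T] = 105.0693.

105.069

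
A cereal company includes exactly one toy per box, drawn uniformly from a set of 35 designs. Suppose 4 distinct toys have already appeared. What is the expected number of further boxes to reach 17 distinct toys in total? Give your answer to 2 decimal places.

From k distinct to k+1 distinct takes on average 35/(35-k) boxes.
Sum over k = 4,...,16: E = 35/31 + 35/30 + 35/29 + ... + 35/20 + 35/19 = 18.625.

18.62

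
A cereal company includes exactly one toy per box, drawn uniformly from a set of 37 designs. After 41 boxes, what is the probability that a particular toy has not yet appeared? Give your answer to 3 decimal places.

0.325

On each box the fixed toy fails to appear with probability 36/37.
P(still missing after 41) = (36/37)^41 = 0.3252.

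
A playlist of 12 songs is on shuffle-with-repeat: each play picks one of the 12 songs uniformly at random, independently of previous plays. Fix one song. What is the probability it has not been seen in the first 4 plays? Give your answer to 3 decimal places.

0.706

Each play misses the fixed song with probability (12-1)/12 = 11/12, independently.
P(still missing after 4) = (11/12)^4 = 0.7061.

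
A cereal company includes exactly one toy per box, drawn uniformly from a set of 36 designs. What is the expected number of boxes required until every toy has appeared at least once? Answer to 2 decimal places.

Split into phases: going from k distinct to k+1 distinct takes on average 36/(36-k) boxes.
E[T] = 36/36 + 36/35 + 36/34 + ... + 36/2 + 36/1 = 36·H_{36}.
H_{36} = 4.175, so E[T] = 150.284.

150.28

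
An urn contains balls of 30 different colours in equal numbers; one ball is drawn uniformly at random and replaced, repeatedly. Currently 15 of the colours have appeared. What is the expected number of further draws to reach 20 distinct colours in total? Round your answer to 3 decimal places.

The wait to go from k to k+1 distinct colours is geometric with mean 30/(30-k).
Sum over k = 15,...,19: E = 30/15 + 30/14 + 30/13 + 30/12 + 30/11 = 11.6778.

11.678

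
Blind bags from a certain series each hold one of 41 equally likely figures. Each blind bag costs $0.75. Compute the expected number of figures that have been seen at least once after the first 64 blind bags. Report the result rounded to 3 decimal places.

For each figure, P(seen in 64 blind bags) = 1 - (40/41)^64 = 0.7941.
By linearity of expectation, E[distinct seen] = 41·(1 - (40/41)^64) = 32.5578.

32.558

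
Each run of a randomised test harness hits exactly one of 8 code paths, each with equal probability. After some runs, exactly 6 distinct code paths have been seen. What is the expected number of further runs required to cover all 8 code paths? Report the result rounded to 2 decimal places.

From k distinct to k+1 distinct takes on average 8/(8-k) runs.
Sum over k = 6,...,7: E = 8/2 + 8/1 = 12.000.

12.00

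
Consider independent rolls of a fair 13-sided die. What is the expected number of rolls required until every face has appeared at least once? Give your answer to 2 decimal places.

41.34

Split into phases: going from k distinct to k+1 distinct takes on average 13/(13-k) rolls.
E[T] = 13/13 + 13/12 + 13/11 + ... + 13/2 + 13/1 = 13·H_{13}.
H_{13} = 3.180, so E[T] = 41.342.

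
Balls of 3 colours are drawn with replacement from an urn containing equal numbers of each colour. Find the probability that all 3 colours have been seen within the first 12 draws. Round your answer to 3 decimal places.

0.977

Let A_i be the event that colour i is missing after 12 draws. By inclusion–exclusion on the A_i,
P(all seen) = Σ_{j=0}^{3} (-1)^j C(3,j)((3-j)/3)^12
= 1.0000 - 0.0231 + 0.0000 - 0.0000
= 0.9769.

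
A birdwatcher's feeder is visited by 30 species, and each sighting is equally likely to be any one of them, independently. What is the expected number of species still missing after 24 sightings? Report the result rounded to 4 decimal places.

13.2973

For each species, P(unseen after 24) = (29/30)^24 = 0.44324.
By linearity of expectation, E[unseen] = 30·(29/30)^24 = 13.29729.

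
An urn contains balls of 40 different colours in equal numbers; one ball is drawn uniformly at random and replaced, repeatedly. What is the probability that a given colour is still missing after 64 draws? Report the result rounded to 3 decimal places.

Each draw misses the fixed colour with probability (40-1)/40 = 39/40, independently.
P(still missing after 64) = (39/40)^64 = 0.1978.

0.198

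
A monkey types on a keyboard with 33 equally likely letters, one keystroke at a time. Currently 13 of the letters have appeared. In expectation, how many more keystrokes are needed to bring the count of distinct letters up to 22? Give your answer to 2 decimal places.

The wait to go from k to k+1 distinct letters is geometric with mean 33/(33-k).
Sum over k = 13,...,21: E = 33/20 + 33/19 + 33/18 + ... + 33/13 + 33/12 = 19.069.

19.07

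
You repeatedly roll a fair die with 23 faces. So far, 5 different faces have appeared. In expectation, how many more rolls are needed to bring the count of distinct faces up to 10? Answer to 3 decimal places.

The wait to go from k to k+1 distinct faces is geometric with mean 23/(23-k).
Sum over k = 5,...,9: E = 23/18 + 23/17 + 23/16 + 23/15 + 23/14 = 7.2444.

7.244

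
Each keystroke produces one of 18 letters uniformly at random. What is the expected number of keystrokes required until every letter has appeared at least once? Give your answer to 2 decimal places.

Split into phases: going from k distinct to k+1 distinct takes on average 18/(18-k) keystrokes.
E[T] = 18/18 + 18/17 + 18/16 + ... + 18/2 + 18/1 = 18·H_{18}.
H_{18} = 3.495, so E[T] = 62.912.

62.91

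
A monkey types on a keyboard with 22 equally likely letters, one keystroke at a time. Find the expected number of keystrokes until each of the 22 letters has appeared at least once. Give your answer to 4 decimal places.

After k distinct letters have appeared, the next keystroke gives a new one with probability (22-k)/22, so the expected wait for the (k+1)-th is 22/(22-k).
E[T] = 22/22 + 22/21 + 22/20 + ... + 22/2 + 22/1 = 22·H_{22}.
H_{22} = 3.69081, so E[T] = 81.19789.

81.1979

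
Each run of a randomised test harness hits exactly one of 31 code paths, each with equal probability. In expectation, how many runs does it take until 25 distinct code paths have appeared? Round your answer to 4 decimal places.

Going from k to k+1 distinct takes a geometric number of runs with mean 31/(31-k).
Sum over k = 0,...,24: E = 31/31 + 31/30 + 31/29 + ... + 31/8 + 31/7 = 48.89460.

48.8946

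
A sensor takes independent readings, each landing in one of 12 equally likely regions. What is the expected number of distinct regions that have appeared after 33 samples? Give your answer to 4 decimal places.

For each region, P(seen in 33 samples) = 1 - (11/12)^33 = 0.94338.
By linearity of expectation, E[distinct seen] = 12·(1 - (11/12)^33) = 11.32055.

11.3205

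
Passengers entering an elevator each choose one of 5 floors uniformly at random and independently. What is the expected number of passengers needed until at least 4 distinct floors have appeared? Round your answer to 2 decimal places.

With k distinct floors already seen, the next new one arrives after an expected 5/(5-k) passengers.
Sum over k = 0,...,3: E = 5/5 + 5/4 + 5/3 + 5/2 = 6.417.

6.42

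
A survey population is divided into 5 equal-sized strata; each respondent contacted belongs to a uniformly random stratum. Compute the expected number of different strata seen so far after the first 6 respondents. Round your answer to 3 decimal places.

3.689

For each stratum, P(seen in 6 respondents) = 1 - (4/5)^6 = 0.7379.
By linearity of expectation, E[distinct seen] = 5·(1 - (4/5)^6) = 3.6893.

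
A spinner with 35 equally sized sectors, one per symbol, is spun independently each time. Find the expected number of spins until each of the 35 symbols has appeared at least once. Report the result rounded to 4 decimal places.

Split into phases: going from k distinct to k+1 distinct takes on average 35/(35-k) spins.
E[T] = 35/35 + 35/34 + 35/33 + ... + 35/2 + 35/1 = 35·H_{35}.
H_{35} = 4.14678, so E[T] = 145.13735.

145.1373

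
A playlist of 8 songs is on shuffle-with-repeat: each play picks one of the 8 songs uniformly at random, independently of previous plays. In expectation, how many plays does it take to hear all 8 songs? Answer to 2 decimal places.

The wait to go from k to k+1 distinct songs is geometric with mean 8/(8-k).
E[T] = 8/8 + 8/7 + 8/6 + ... + 8/2 + 8/1 = 8·H_{8}.
H_{8} = 2.718, so E[T] = 21.743.

21.74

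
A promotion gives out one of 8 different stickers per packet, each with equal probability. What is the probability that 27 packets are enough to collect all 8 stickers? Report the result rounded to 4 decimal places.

0.7943

Let A_i be the event that sticker i is missing after 27 packets. By inclusion–exclusion on the A_i,
P(all seen) = Σ_{j=0}^{8} (-1)^j C(8,j)((8-j)/8)^27
= 1.00000 - 0.21742 + 0.01185 - 0.00017 + 0.00000 - 0.00000 + 0.00000 - 0.00000 + 0.00000
= 0.79426.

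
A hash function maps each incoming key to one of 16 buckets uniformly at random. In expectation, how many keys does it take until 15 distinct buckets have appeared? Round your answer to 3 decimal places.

Going from k to k+1 distinct takes a geometric number of keys with mean 16/(16-k).
Sum over k = 0,...,14: E = 16/16 + 16/15 + 16/14 + ... + 16/3 + 16/2 = 38.0917.

38.092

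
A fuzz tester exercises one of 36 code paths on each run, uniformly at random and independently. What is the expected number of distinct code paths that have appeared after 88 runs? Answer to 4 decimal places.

32.9823

For each code path, P(seen in 88 runs) = 1 - (35/36)^88 = 0.91618.
By linearity of expectation, E[distinct seen] = 36·(1 - (35/36)^88) = 32.98234.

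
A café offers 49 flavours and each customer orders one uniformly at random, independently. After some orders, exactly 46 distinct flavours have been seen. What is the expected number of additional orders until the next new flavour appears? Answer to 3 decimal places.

Each order yields a new flavour with probability (49-46)/49 = 3/49, so the wait is geometric with mean 49/3.
E = 49/3 = 16.3333.

16.333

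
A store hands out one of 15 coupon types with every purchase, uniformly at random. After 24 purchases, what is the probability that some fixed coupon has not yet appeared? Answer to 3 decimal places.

On each purchase the fixed coupon fails to appear with probability 14/15.
P(still missing after 24) = (14/15)^24 = 0.1909.

0.191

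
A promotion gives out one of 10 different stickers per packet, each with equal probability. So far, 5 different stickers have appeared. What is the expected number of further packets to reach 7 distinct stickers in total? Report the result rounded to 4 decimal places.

4.5000

The wait to go from k to k+1 distinct stickers is geometric with mean 10/(10-k).
Sum over k = 5,...,6: E = 10/5 + 10/4 = 4.50000.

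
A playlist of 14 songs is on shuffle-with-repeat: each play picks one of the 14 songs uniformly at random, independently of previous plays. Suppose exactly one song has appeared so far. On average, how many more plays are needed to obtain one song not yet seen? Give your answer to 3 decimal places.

The number of plays until the next new song is geometric with success probability 13/14, so its mean is 14/13.
E = 14/13 = 1.0769.

1.077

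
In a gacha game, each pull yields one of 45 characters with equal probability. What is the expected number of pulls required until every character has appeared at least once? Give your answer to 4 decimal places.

197.7727

The wait to go from k to k+1 distinct characters is geometric with mean 45/(45-k).
E[T] = 45/45 + 45/44 + 45/43 + ... + 45/2 + 45/1 = 45·H_{45}.
H_{45} = 4.39495, so E[T] = 197.77267.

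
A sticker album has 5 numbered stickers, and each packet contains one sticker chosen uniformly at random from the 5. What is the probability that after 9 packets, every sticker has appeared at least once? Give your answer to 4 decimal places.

By inclusion–exclusion over which stickers are missing,
P(all seen) = Σ_{j=0}^{5} (-1)^j C(5,j)((5-j)/5)^9
= 1.00000 - 0.67109 + 0.10078 - 0.00262 + 0.00000 - 0.00000
= 0.42707.

0.4271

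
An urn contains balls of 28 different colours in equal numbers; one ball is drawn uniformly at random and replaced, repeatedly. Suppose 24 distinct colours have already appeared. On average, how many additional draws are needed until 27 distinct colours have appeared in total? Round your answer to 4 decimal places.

30.3333

From k distinct to k+1 distinct takes on average 28/(28-k) draws.
Sum over k = 24,...,26: E = 28/4 + 28/3 + 28/2 = 30.33333.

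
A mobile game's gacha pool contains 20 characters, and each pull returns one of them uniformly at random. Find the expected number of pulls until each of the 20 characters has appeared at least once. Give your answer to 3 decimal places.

Split into phases: going from k distinct to k+1 distinct takes on average 20/(20-k) pulls.
E[T] = 20/20 + 20/19 + 20/18 + ... + 20/2 + 20/1 = 20·H_{20}.
H_{20} = 3.5977, so E[T] = 71.9548.

71.955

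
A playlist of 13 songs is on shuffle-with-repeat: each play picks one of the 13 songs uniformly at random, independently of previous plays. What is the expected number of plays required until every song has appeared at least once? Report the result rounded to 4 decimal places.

The wait to go from k to k+1 distinct songs is geometric with mean 13/(13-k).
E[T] = 13/13 + 13/12 + 13/11 + ... + 13/2 + 13/1 = 13·H_{13}.
H_{13} = 3.18013, so E[T] = 41.34174.

41.3417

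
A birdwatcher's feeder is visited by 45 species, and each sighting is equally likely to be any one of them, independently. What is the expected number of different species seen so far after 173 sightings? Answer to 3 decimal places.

44.078

For each species, P(seen in 173 sightings) = 1 - (44/45)^173 = 0.9795.
By linearity of expectation, E[distinct seen] = 45·(1 - (44/45)^173) = 44.0779.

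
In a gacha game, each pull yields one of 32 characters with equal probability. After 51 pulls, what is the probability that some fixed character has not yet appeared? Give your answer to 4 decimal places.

Each pull misses the fixed character with probability (32-1)/32 = 31/32, independently.
P(still missing after 51) = (31/32)^51 = 0.19806.

0.1981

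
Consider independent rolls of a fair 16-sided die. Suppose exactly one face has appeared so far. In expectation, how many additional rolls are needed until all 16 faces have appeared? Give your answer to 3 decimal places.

From k distinct to k+1 distinct takes on average 16/(16-k) rolls.
Sum over k = 1,...,15: E = 16/15 + 16/14 + 16/13 + ... + 16/2 + 16/1 = 53.0917.

53.092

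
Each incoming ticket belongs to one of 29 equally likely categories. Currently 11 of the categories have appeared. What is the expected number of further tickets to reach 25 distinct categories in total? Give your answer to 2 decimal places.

The wait to go from k to k+1 distinct categories is geometric with mean 29/(29-k).
Sum over k = 11,...,24: E = 29/18 + 29/17 + 29/16 + ... + 29/6 + 29/5 = 40.941.

40.94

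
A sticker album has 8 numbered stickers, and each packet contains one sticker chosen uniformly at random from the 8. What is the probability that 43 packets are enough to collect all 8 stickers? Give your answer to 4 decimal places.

0.9744

Let A_i be the event that sticker i is missing after 43 packets. By inclusion–exclusion on the A_i,
P(all seen) = Σ_{j=0}^{8} (-1)^j C(8,j)((8-j)/8)^43
= 1.00000 - 0.02567 + 0.00012 - 0.00000 + 0.00000 - 0.00000 + 0.00000 - 0.00000 + 0.00000
= 0.97445.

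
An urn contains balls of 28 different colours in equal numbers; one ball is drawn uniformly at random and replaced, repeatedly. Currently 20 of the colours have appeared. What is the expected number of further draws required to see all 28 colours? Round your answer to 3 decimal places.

76.100

With k distinct colours already seen, the next new one takes an expected 28/(28-k) draws.
Sum over k = 20,...,27: E = 28/8 + 28/7 + 28/6 + ... + 28/2 + 28/1 = 76.1000.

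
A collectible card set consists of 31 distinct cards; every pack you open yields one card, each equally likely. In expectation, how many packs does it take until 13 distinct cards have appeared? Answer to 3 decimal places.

16.496

With k distinct cards already seen, the next new one arrives after an expected 31/(31-k) packs.
Sum over k = 0,...,12: E = 31/31 + 31/30 + 31/29 + ... + 31/20 + 31/19 = 16.4963.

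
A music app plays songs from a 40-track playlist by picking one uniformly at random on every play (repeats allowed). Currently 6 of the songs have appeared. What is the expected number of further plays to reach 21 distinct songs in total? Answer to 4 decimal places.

With k distinct songs already seen, the next new one takes an expected 40/(40-k) plays.
Sum over k = 6,...,20: E = 40/34 + 40/33 + 40/32 + ... + 40/21 + 40/20 = 22.81881.

22.8188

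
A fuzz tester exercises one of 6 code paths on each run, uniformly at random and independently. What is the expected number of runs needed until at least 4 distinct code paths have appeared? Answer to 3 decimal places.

5.700

With k distinct code paths already seen, the next new one arrives after an expected 6/(6-k) runs.
Sum over k = 0,...,3: E = 6/6 + 6/5 + 6/4 + 6/3 = 5.7000.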